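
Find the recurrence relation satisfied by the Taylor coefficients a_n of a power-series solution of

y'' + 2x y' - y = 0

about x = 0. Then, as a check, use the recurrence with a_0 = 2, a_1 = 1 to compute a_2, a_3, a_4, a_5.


Substitute y = sum_n a_n x^n.
y''(x) has coefficient (n+2)(n+1) a_{n+2} at x^n;
2 x y'(x) has coefficient 2 n a_n at x^n (shift);
-y(x) has coefficient -1 a_n at x^n.
Matching x^n: (n+2)(n+1) a_{n+2} + (2n - 1) a_n = 0.
Thus a_{n+2} = (-2n + 1) / ((n+1)(n+2)) * a_n.

Check with a_0 = 2, a_1 = 1 (apply the recurrence for n = 0, 1, 2, 3): a_0 = 2, a_1 = 1, a_2 = 1, a_3 = -1/6, a_4 = -1/4, a_5 = 1/24.

a_(n+2) = (-2n + 1) / ((n+1)(n+2)) * a_n; check: a_0 = 2, a_1 = 1, a_2 = 1, a_3 = -1/6, a_4 = -1/4, a_5 = 1/24


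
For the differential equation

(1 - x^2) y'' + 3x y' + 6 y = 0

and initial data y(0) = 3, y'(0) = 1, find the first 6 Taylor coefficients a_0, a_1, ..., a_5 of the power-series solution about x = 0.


Ansatz: y(x) = sum_{n>=0} a_n x^n, so y'(x) = sum_{n>=1} n a_n x^(n-1) and y''(x) = sum_{n>=2} n(n-1) a_n x^(n-2).
Substitute into P(x) y'' + Q(x) y' + R(x) y = 0 with P(x) = 1 - x^2, Q(x) = 3x, R(x) = 6, and match powers of x.
Initial conditions: a_0 = 3, a_1 = 1.
Setting the coefficient of each power of x to zero and solving order by order (substituting the coefficients already found):
  x^0: 2 a_2 + 6 a_0 = 0  ->  2 a_2 = -6 a_0 = -18  ->  a_2 = -9
  x^1: 6 a_3 + 9 a_1 = 0  ->  6 a_3 = -9 a_1 = -9  ->  a_3 = -3/2
  x^2: 12 a_4 + 10 a_2 = 0  ->  12 a_4 = -10 a_2 = 90  ->  a_4 = 15/2
  x^3: 20 a_5 + 9 a_3 = 0  ->  20 a_5 = -9 a_3 = 27/2  ->  a_5 = 27/40
Truncated series: y(x) = 3 + x - 9 x^2 - (3/2) x^3 + (15/2) x^4 + (27/40) x^5 + O(x^6).

a_0 = 3; a_1 = 1; a_2 = -9; a_3 = -3/2; a_4 = 15/2; a_5 = 27/40


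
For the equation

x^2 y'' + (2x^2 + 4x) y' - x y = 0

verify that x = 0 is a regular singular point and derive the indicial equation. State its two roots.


Divide by x^2 to reach normal form y'' + P_1(x) y' + P_2(x) y = 0 with P_1(x) = 2 + 4/x and P_2(x) = -1/x.
x = 0 is a singular point because the y'-coefficient 2 + 4/x has a pole at x = 0 and the y-coefficient -1/x has a pole at x = 0.
It is a regular singular point because x P_1(x) = p(x) = 2x + 4 and x^2 P_2(x) = q(x) = -x are polynomials, hence analytic at x = 0.
p(0) = 4,  q(0) = 0.
Indicial equation: r(r-1) + p(0) r + q(0) = 0, i.e. r^2 + (p(0) - 1) r + q(0) = 0, i.e. r^2 + 3 r = 0.
Discriminant: (3)^2 - 4(0) = 9, so r = (-3 ± 3)/2.
Solving: r_1 = 0, r_2 = -3.

indicial: r^2 + 3 r = 0; roots r_1 = 0, r_2 = -3


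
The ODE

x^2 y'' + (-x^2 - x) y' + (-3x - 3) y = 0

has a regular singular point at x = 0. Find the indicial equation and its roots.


Divide by x^2 to reach normal form y'' + P_1(x) y' + P_2(x) y = 0 with P_1(x) = -1 - 1/x and P_2(x) = -3/x - 3/x^2.
x = 0 is a singular point because the y'-coefficient -1 - 1/x has a pole at x = 0 and the y-coefficient -3/x - 3/x^2 has a pole at x = 0.
It is a regular singular point because x P_1(x) = p(x) = -x - 1 and x^2 P_2(x) = q(x) = -3x - 3 are polynomials, hence analytic at x = 0.
p(0) = -1,  q(0) = -3.
Indicial equation: r(r-1) + p(0) r + q(0) = 0, i.e. r^2 + (p(0) - 1) r + q(0) = 0, i.e. r^2 - 2 r - 3 = 0.
Discriminant: (-2)^2 - 4(-3) = 16, so r = (2 ± 4)/2.
Solving: r_1 = 3, r_2 = -1.

indicial: r^2 - 2 r - 3 = 0; roots r_1 = 3, r_2 = -1


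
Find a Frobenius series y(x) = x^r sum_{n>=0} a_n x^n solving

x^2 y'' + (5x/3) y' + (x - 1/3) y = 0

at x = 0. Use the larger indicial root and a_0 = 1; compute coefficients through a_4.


Write in Frobenius form y'' + (p(x)/x) y' + (q(x)/x^2) y = 0:
  p(x) = 5/3,  q(x) = x - 1/3.
Indicial equation: r(r-1) + (5/3) r + (-1/3) = 0 -> roots r_1 = 1/3, r_2 = -1.
Take r = r_1 = 1/3. Let y(x) = x^r sum_{n>=0} a_n x^n with a_0 = 1.
Substitute y = x^r sum a_n x^n and match x^{r+n}. The recurrence is
  D(n) a_n + 1 a_{n-1} = 0,  where D(n) = (r+n)(r+n-1) + (5/3)(r+n) + (-1/3).
  a_n = -1 / D(n) * a_{n-1}.
Since the indicial polynomial factors as (r - r_1)(r - r_2), D(n) = (r_1 + n - r_1)(r_1 + n - r_2) = n(n + 4/3).
Evaluating step by step (a_0 = 1):
  n = 1: D(1) = 1(1 + 4/3) = 7/3; numerator = -1(1) = -1; a_1 = (-1)/(7/3) = -3/7
  n = 2: D(2) = 2(2 + 4/3) = 20/3; numerator = -1(-3/7) = 3/7; a_2 = (3/7)/(20/3) = 9/140
  n = 3: D(3) = 3(3 + 4/3) = 13; numerator = -1(9/140) = -9/140; a_3 = (-9/140)/(13) = -9/1820
  n = 4: D(4) = 4(4 + 4/3) = 64/3; numerator = -1(-9/1820) = 9/1820; a_4 = (9/1820)/(64/3) = 27/116480

r = 1/3; a_0 = 1; a_1 = -3/7; a_2 = 9/140; a_3 = -9/1820; a_4 = 27/116480


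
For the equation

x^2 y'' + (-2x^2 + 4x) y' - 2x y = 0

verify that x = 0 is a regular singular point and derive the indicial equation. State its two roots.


Divide by x^2 to reach normal form y'' + P_1(x) y' + P_2(x) y = 0 with P_1(x) = -2 + 4/x and P_2(x) = -2/x.
x = 0 is a singular point because the y'-coefficient -2 + 4/x has a pole at x = 0 and the y-coefficient -2/x has a pole at x = 0.
It is a regular singular point because x P_1(x) = p(x) = 4 - 2x and x^2 P_2(x) = q(x) = -2x are polynomials, hence analytic at x = 0.
p(0) = 4,  q(0) = 0.
Indicial equation: r(r-1) + p(0) r + q(0) = 0, i.e. r^2 + (p(0) - 1) r + q(0) = 0, i.e. r^2 + 3 r = 0.
Discriminant: (3)^2 - 4(0) = 9, so r = (-3 ± 3)/2.
Solving: r_1 = 0, r_2 = -3.

indicial: r^2 + 3 r = 0; roots r_1 = 0, r_2 = -3


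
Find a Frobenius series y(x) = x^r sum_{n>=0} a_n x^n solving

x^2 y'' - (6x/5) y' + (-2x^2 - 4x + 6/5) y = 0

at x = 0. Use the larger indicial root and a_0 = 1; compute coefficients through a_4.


Write in Frobenius form y'' + (p(x)/x) y' + (q(x)/x^2) y = 0:
  p(x) = -6/5,  q(x) = -2x^2 - 4x + 6/5.
Indicial equation: r(r-1) + (-6/5) r + (6/5) = 0 -> roots r_1 = 6/5, r_2 = 1.
Take r = r_1 = 6/5. Let y(x) = x^r sum_{n>=0} a_n x^n with a_0 = 1.
Substitute y = x^r sum a_n x^n and match x^{r+n}. The recurrence is
  D(n) a_n - 4 a_{n-1} - 2 a_{n-2} = 0,  where D(n) = (r+n)(r+n-1) + (-6/5)(r+n) + (6/5).
  a_n = [4 a_{n-1} + 2 a_{n-2}] / D(n).
Since the indicial polynomial factors as (r - r_1)(r - r_2), D(n) = (r_1 + n - r_1)(r_1 + n - r_2) = n(n + 1/5).
Evaluating step by step (a_0 = 1):
  n = 1: D(1) = 1(1 + 1/5) = 6/5; numerator = 4(1) = 4; a_1 = (4)/(6/5) = 10/3
  n = 2: D(2) = 2(2 + 1/5) = 22/5; numerator = 4(10/3) + 2(1) = 46/3; a_2 = (46/3)/(22/5) = 115/33
  n = 3: D(3) = 3(3 + 1/5) = 48/5; numerator = 4(115/33) + 2(10/3) = 680/33; a_3 = (680/33)/(48/5) = 425/198
  n = 4: D(4) = 4(4 + 1/5) = 84/5; numerator = 4(425/198) + 2(115/33) = 140/9; a_4 = (140/9)/(84/5) = 25/27

r = 6/5; a_0 = 1; a_1 = 10/3; a_2 = 115/33; a_3 = 425/198; a_4 = 25/27


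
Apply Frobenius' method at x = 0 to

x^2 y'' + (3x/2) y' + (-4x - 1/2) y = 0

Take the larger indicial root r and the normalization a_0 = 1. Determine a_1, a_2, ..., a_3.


Write in Frobenius form y'' + (p(x)/x) y' + (q(x)/x^2) y = 0:
  p(x) = 3/2,  q(x) = -4x - 1/2.
Indicial equation: r(r-1) + (3/2) r + (-1/2) = 0 -> roots r_1 = 1/2, r_2 = -1.
Take r = r_1 = 1/2. Let y(x) = x^r sum_{n>=0} a_n x^n with a_0 = 1.
Substitute y = x^r sum a_n x^n and match x^{r+n}. The recurrence is
  D(n) a_n - 4 a_{n-1} = 0,  where D(n) = (r+n)(r+n-1) + (3/2)(r+n) + (-1/2).
  a_n = 4 / D(n) * a_{n-1}.
Since the indicial polynomial factors as (r - r_1)(r - r_2), D(n) = (r_1 + n - r_1)(r_1 + n - r_2) = n(n + 3/2).
Evaluating step by step (a_0 = 1):
  n = 1: D(1) = 1(1 + 3/2) = 5/2; numerator = 4(1) = 4; a_1 = (4)/(5/2) = 8/5
  n = 2: D(2) = 2(2 + 3/2) = 7; numerator = 4(8/5) = 32/5; a_2 = (32/5)/(7) = 32/35
  n = 3: D(3) = 3(3 + 3/2) = 27/2; numerator = 4(32/35) = 128/35; a_3 = (128/35)/(27/2) = 256/945

r = 1/2; a_0 = 1; a_1 = 8/5; a_2 = 32/35; a_3 = 256/945


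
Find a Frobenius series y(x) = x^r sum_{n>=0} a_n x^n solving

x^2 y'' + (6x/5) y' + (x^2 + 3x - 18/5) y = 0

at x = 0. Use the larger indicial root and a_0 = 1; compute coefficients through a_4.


Write in Frobenius form y'' + (p(x)/x) y' + (q(x)/x^2) y = 0:
  p(x) = 6/5,  q(x) = x^2 + 3x - 18/5.
Indicial equation: r(r-1) + (6/5) r + (-18/5) = 0 -> roots r_1 = 9/5, r_2 = -2.
Take r = r_1 = 9/5. Let y(x) = x^r sum_{n>=0} a_n x^n with a_0 = 1.
Substitute y = x^r sum a_n x^n and match x^{r+n}. The recurrence is
  D(n) a_n + 3 a_{n-1} + 1 a_{n-2} = 0,  where D(n) = (r+n)(r+n-1) + (6/5)(r+n) + (-18/5).
  a_n = [-3 a_{n-1} - 1 a_{n-2}] / D(n).
Since the indicial polynomial factors as (r - r_1)(r - r_2), D(n) = (r_1 + n - r_1)(r_1 + n - r_2) = n(n + 19/5).
Evaluating step by step (a_0 = 1):
  n = 1: D(1) = 1(1 + 19/5) = 24/5; numerator = -3(1) = -3; a_1 = (-3)/(24/5) = -5/8
  n = 2: D(2) = 2(2 + 19/5) = 58/5; numerator = -3(-5/8) - 1(1) = 7/8; a_2 = (7/8)/(58/5) = 35/464
  n = 3: D(3) = 3(3 + 19/5) = 102/5; numerator = -3(35/464) - 1(-5/8) = 185/464; a_3 = (185/464)/(102/5) = 925/47328
  n = 4: D(4) = 4(4 + 19/5) = 156/5; numerator = -3(925/47328) - 1(35/464) = -2115/15776; a_4 = (-2115/15776)/(156/5) = -3525/820352

r = 9/5; a_0 = 1; a_1 = -5/8; a_2 = 35/464; a_3 = 925/47328; a_4 = -3525/820352


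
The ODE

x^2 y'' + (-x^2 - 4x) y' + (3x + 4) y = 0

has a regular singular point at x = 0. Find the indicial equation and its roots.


Divide by x^2 to reach normal form y'' + P_1(x) y' + P_2(x) y = 0 with P_1(x) = -1 - 4/x and P_2(x) = 3/x + 4/x^2.
x = 0 is a singular point because the y'-coefficient -1 - 4/x has a pole at x = 0 and the y-coefficient 3/x + 4/x^2 has a pole at x = 0.
It is a regular singular point because x P_1(x) = p(x) = -x - 4 and x^2 P_2(x) = q(x) = 3x + 4 are polynomials, hence analytic at x = 0.
p(0) = -4,  q(0) = 4.
Indicial equation: r(r-1) + p(0) r + q(0) = 0, i.e. r^2 + (p(0) - 1) r + q(0) = 0, i.e. r^2 - 5 r + 4 = 0.
Discriminant: (-5)^2 - 4(4) = 9, so r = (5 ± 3)/2.
Solving: r_1 = 4, r_2 = 1.

indicial: r^2 - 5 r + 4 = 0; roots r_1 = 4, r_2 = 1


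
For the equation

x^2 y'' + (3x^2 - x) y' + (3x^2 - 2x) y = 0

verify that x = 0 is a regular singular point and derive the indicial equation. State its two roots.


Divide by x^2 to reach normal form y'' + P_1(x) y' + P_2(x) y = 0 with P_1(x) = 3 - 1/x and P_2(x) = 3 - 2/x.
x = 0 is a singular point because the y'-coefficient 3 - 1/x has a pole at x = 0 and the y-coefficient 3 - 2/x has a pole at x = 0.
It is a regular singular point because x P_1(x) = p(x) = 3x - 1 and x^2 P_2(x) = q(x) = 3x^2 - 2x are polynomials, hence analytic at x = 0.
p(0) = -1,  q(0) = 0.
Indicial equation: r(r-1) + p(0) r + q(0) = 0, i.e. r^2 + (p(0) - 1) r + q(0) = 0, i.e. r^2 - 2 r = 0.
Discriminant: (-2)^2 - 4(0) = 4, so r = (2 ± 2)/2.
Solving: r_1 = 2, r_2 = 0.

indicial: r^2 - 2 r = 0; roots r_1 = 2, r_2 = 0


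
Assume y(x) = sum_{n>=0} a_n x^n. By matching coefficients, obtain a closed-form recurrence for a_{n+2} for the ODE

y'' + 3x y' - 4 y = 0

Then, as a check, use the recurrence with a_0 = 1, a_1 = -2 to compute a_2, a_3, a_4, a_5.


Substitute y = sum_n a_n x^n.
y''(x) has coefficient (n+2)(n+1) a_{n+2} at x^n;
3 x y'(x) has coefficient 3 n a_n at x^n (shift);
-4 y(x) has coefficient -4 a_n at x^n.
Matching x^n: (n+2)(n+1) a_{n+2} + (3n - 4) a_n = 0.
Thus a_{n+2} = (-3n + 4) / ((n+1)(n+2)) * a_n.

Check with a_0 = 1, a_1 = -2 (apply the recurrence for n = 0, 1, 2, 3): a_0 = 1, a_1 = -2, a_2 = 2, a_3 = -1/3, a_4 = -1/3, a_5 = 1/12.

a_(n+2) = (-3n + 4) / ((n+1)(n+2)) * a_n; check: a_0 = 1, a_1 = -2, a_2 = 2, a_3 = -1/3, a_4 = -1/3, a_5 = 1/12


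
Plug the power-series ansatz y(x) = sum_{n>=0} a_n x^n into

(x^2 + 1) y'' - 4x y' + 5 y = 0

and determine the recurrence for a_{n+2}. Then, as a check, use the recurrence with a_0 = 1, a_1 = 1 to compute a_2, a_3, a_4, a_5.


Substitute y = sum_n a_n x^n.
(1 + 1 x^2) y'' contributes (n+2)(n+1) a_{n+2} + n(n-1) a_n at x^n.
-4 x y'(x) contributes -4 n a_n at x^n.
5 y(x) contributes 5 a_n at x^n.
Matching x^n: (n+2)(n+1) a_{n+2} + (n(n-1) - 4 n + 5) a_n = 0.
Thus a_{n+2} = (-n(n-1) + 4 n - 5) / ((n+1)(n+2)) * a_n.

Check with a_0 = 1, a_1 = 1 (apply the recurrence for n = 0, 1, 2, 3): a_0 = 1, a_1 = 1, a_2 = -5/2, a_3 = -1/6, a_4 = -5/24, a_5 = -1/120.

a_(n+2) = (-n(n-1) + 4 n - 5) / ((n+1)(n+2)) * a_n; check: a_0 = 1, a_1 = 1, a_2 = -5/2, a_3 = -1/6, a_4 = -5/24, a_5 = -1/120


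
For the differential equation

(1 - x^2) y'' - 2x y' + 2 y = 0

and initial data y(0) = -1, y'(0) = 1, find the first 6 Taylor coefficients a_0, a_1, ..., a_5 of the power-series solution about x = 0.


Ansatz: y(x) = sum_{n>=0} a_n x^n, so y'(x) = sum_{n>=1} n a_n x^(n-1) and y''(x) = sum_{n>=2} n(n-1) a_n x^(n-2).
Substitute into P(x) y'' + Q(x) y' + R(x) y = 0 with P(x) = 1 - x^2, Q(x) = -2x, R(x) = 2, and match powers of x.
Initial conditions: a_0 = -1, a_1 = 1.
Setting the coefficient of each power of x to zero and solving order by order (substituting the coefficients already found):
  x^0: 2 a_2 + 2 a_0 = 0  ->  2 a_2 = -2 a_0 = 2  ->  a_2 = 1
  x^1: 6 a_3 = 0  ->  a_3 = 0
  x^2: 12 a_4 - 4 a_2 = 0  ->  12 a_4 = 4 a_2 = 4  ->  a_4 = 1/3
  x^3: 20 a_5 - 10 a_3 = 0  ->  20 a_5 = 10 a_3 = 0  ->  a_5 = 0
Truncated series: y(x) = -1 + x + x^2 + (1/3) x^4 + O(x^6).

a_0 = -1; a_1 = 1; a_2 = 1; a_3 = 0; a_4 = 1/3; a_5 = 0


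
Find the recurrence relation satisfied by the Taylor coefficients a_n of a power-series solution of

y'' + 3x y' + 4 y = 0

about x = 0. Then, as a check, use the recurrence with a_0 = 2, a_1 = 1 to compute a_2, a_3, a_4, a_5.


Substitute y = sum_n a_n x^n.
y''(x) has coefficient (n+2)(n+1) a_{n+2} at x^n;
3 x y'(x) has coefficient 3 n a_n at x^n (shift);
4 y(x) has coefficient 4 a_n at x^n.
Matching x^n: (n+2)(n+1) a_{n+2} + (3n + 4) a_n = 0.
Thus a_{n+2} = (-3n - 4) / ((n+1)(n+2)) * a_n.

Check with a_0 = 2, a_1 = 1 (apply the recurrence for n = 0, 1, 2, 3): a_0 = 2, a_1 = 1, a_2 = -4, a_3 = -7/6, a_4 = 10/3, a_5 = 91/120.

a_(n+2) = (-3n - 4) / ((n+1)(n+2)) * a_n; check: a_0 = 2, a_1 = 1, a_2 = -4, a_3 = -7/6, a_4 = 10/3, a_5 = 91/120


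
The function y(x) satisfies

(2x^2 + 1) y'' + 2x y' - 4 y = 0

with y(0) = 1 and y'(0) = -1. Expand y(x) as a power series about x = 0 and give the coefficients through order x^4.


Ansatz: y(x) = sum_{n>=0} a_n x^n, so y'(x) = sum_{n>=1} n a_n x^(n-1) and y''(x) = sum_{n>=2} n(n-1) a_n x^(n-2).
Substitute into P(x) y'' + Q(x) y' + R(x) y = 0 with P(x) = 2x^2 + 1, Q(x) = 2x, R(x) = -4, and match powers of x.
Initial conditions: a_0 = 1, a_1 = -1.
Setting the coefficient of each power of x to zero and solving order by order (substituting the coefficients already found):
  x^0: 2 a_2 - 4 a_0 = 0  ->  2 a_2 = 4 a_0 = 4  ->  a_2 = 2
  x^1: 6 a_3 - 2 a_1 = 0  ->  6 a_3 = 2 a_1 = -2  ->  a_3 = -1/3
  x^2: 12 a_4 + 4 a_2 = 0  ->  12 a_4 = -4 a_2 = -8  ->  a_4 = -2/3
Truncated series: y(x) = 1 - x + 2 x^2 - (1/3) x^3 - (2/3) x^4 + O(x^5).

a_0 = 1; a_1 = -1; a_2 = 2; a_3 = -1/3; a_4 = -2/3


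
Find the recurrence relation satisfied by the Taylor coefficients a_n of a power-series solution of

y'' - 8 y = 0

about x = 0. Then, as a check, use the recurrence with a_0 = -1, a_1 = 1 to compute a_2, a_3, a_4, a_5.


Substitute y = sum_n a_n x^n into y'' + (const) y = 0.
y''(x) = sum_{n>=0} (n+2)(n+1) a_{n+2} x^n.
The ODE becomes sum_n [(n+2)(n+1) a_{n+2} - 8 a_n] x^n = 0.
Setting each coefficient to zero gives the recurrence:
  (n+2)(n+1) a_{n+2} - 8 a_n = 0,
  a_{n+2} = 8 / ((n+1)(n+2)) a_n.

Check with a_0 = -1, a_1 = 1 (apply the recurrence for n = 0, 1, 2, 3): a_0 = -1, a_1 = 1, a_2 = -4, a_3 = 4/3, a_4 = -8/3, a_5 = 8/15.

a_{n+2} = 8/((n+1)(n+2)) * a_n; check: a_0 = -1, a_1 = 1, a_2 = -4, a_3 = 4/3, a_4 = -8/3, a_5 = 8/15


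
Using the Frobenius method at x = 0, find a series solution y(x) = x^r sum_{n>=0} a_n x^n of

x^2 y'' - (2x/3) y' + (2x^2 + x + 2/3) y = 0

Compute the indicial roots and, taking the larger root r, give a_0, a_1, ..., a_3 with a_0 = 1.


Write in Frobenius form y'' + (p(x)/x) y' + (q(x)/x^2) y = 0:
  p(x) = -2/3,  q(x) = 2x^2 + x + 2/3.
Indicial equation: r(r-1) + (-2/3) r + (2/3) = 0 -> roots r_1 = 1, r_2 = 2/3.
Take r = r_1 = 1. Let y(x) = x^r sum_{n>=0} a_n x^n with a_0 = 1.
Substitute y = x^r sum a_n x^n and match x^{r+n}. The recurrence is
  D(n) a_n + 1 a_{n-1} + 2 a_{n-2} = 0,  where D(n) = (r+n)(r+n-1) + (-2/3)(r+n) + (2/3).
  a_n = [-1 a_{n-1} - 2 a_{n-2}] / D(n).
Since the indicial polynomial factors as (r - r_1)(r - r_2), D(n) = (r_1 + n - r_1)(r_1 + n - r_2) = n(n + 1/3).
Evaluating step by step (a_0 = 1):
  n = 1: D(1) = 1(1 + 1/3) = 4/3; numerator = -1(1) = -1; a_1 = (-1)/(4/3) = -3/4
  n = 2: D(2) = 2(2 + 1/3) = 14/3; numerator = -1(-3/4) - 2(1) = -5/4; a_2 = (-5/4)/(14/3) = -15/56
  n = 3: D(3) = 3(3 + 1/3) = 10; numerator = -1(-15/56) - 2(-3/4) = 99/56; a_3 = (99/56)/(10) = 99/560

r = 1; a_0 = 1; a_1 = -3/4; a_2 = -15/56; a_3 = 99/560


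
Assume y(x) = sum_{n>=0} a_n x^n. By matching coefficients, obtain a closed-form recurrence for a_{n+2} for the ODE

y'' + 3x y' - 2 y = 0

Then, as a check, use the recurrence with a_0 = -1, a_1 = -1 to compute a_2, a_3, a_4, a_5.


Substitute y = sum_n a_n x^n.
y''(x) has coefficient (n+2)(n+1) a_{n+2} at x^n;
3 x y'(x) has coefficient 3 n a_n at x^n (shift);
-2 y(x) has coefficient -2 a_n at x^n.
Matching x^n: (n+2)(n+1) a_{n+2} + (3n - 2) a_n = 0.
Thus a_{n+2} = (-3n + 2) / ((n+1)(n+2)) * a_n.

Check with a_0 = -1, a_1 = -1 (apply the recurrence for n = 0, 1, 2, 3): a_0 = -1, a_1 = -1, a_2 = -1, a_3 = 1/6, a_4 = 1/3, a_5 = -7/120.

a_(n+2) = (-3n + 2) / ((n+1)(n+2)) * a_n; check: a_0 = -1, a_1 = -1, a_2 = -1, a_3 = 1/6, a_4 = 1/3, a_5 = -7/120


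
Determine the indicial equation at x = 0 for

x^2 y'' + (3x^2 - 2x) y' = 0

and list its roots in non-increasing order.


Divide by x^2 to reach normal form y'' + P_1(x) y' + P_2(x) y = 0 with P_1(x) = 3 - 2/x and P_2(x) = 0.
x = 0 is a singular point because the y'-coefficient 3 - 2/x has a pole at x = 0.
It is a regular singular point because x P_1(x) = p(x) = 3x - 2 and x^2 P_2(x) = q(x) = 0 are polynomials, hence analytic at x = 0.
p(0) = -2,  q(0) = 0.
Indicial equation: r(r-1) + p(0) r + q(0) = 0, i.e. r^2 + (p(0) - 1) r + q(0) = 0, i.e. r^2 - 3 r = 0.
Discriminant: (-3)^2 - 4(0) = 9, so r = (3 ± 3)/2.
Solving: r_1 = 3, r_2 = 0.

indicial: r^2 - 3 r = 0; roots r_1 = 3, r_2 = 0


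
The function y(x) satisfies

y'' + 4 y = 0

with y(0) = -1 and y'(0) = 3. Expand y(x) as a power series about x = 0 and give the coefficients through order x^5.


Ansatz: y(x) = sum_{n>=0} a_n x^n, so y'(x) = sum_{n>=1} n a_n x^(n-1) and y''(x) = sum_{n>=2} n(n-1) a_n x^(n-2).
Substitute into P(x) y'' + Q(x) y' + R(x) y = 0 with P(x) = 1, Q(x) = 0, R(x) = 4, and match powers of x.
Initial conditions: a_0 = -1, a_1 = 3.
Setting the coefficient of each power of x to zero and solving order by order (substituting the coefficients already found):
  x^0: 2 a_2 + 4 a_0 = 0  ->  2 a_2 = -4 a_0 = 4  ->  a_2 = 2
  x^1: 6 a_3 + 4 a_1 = 0  ->  6 a_3 = -4 a_1 = -12  ->  a_3 = -2
  x^2: 12 a_4 + 4 a_2 = 0  ->  12 a_4 = -4 a_2 = -8  ->  a_4 = -2/3
  x^3: 20 a_5 + 4 a_3 = 0  ->  20 a_5 = -4 a_3 = 8  ->  a_5 = 2/5
Truncated series: y(x) = -1 + 3 x + 2 x^2 - 2 x^3 - (2/3) x^4 + (2/5) x^5 + O(x^6).

a_0 = -1; a_1 = 3; a_2 = 2; a_3 = -2; a_4 = -2/3; a_5 = 2/5


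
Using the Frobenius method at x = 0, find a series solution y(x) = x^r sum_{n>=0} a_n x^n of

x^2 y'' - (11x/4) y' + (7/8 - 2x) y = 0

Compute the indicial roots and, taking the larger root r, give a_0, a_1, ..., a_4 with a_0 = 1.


Write in Frobenius form y'' + (p(x)/x) y' + (q(x)/x^2) y = 0:
  p(x) = -11/4,  q(x) = 7/8 - 2x.
Indicial equation: r(r-1) + (-11/4) r + (7/8) = 0 -> roots r_1 = 7/2, r_2 = 1/4.
Take r = r_1 = 7/2. Let y(x) = x^r sum_{n>=0} a_n x^n with a_0 = 1.
Substitute y = x^r sum a_n x^n and match x^{r+n}. The recurrence is
  D(n) a_n - 2 a_{n-1} = 0,  where D(n) = (r+n)(r+n-1) + (-11/4)(r+n) + (7/8).
  a_n = 2 / D(n) * a_{n-1}.
Since the indicial polynomial factors as (r - r_1)(r - r_2), D(n) = (r_1 + n - r_1)(r_1 + n - r_2) = n(n + 13/4).
Evaluating step by step (a_0 = 1):
  n = 1: D(1) = 1(1 + 13/4) = 17/4; numerator = 2(1) = 2; a_1 = (2)/(17/4) = 8/17
  n = 2: D(2) = 2(2 + 13/4) = 21/2; numerator = 2(8/17) = 16/17; a_2 = (16/17)/(21/2) = 32/357
  n = 3: D(3) = 3(3 + 13/4) = 75/4; numerator = 2(32/357) = 64/357; a_3 = (64/357)/(75/4) = 256/26775
  n = 4: D(4) = 4(4 + 13/4) = 29; numerator = 2(256/26775) = 512/26775; a_4 = (512/26775)/(29) = 512/776475

r = 7/2; a_0 = 1; a_1 = 8/17; a_2 = 32/357; a_3 = 256/26775; a_4 = 512/776475


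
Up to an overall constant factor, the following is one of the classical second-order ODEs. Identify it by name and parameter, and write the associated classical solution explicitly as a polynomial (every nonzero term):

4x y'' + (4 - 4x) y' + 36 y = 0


All three coefficients share the factor 4; dividing through by 4 gives  x y'' + (1 - x) y' + 9 y = 0.
This matches the Laguerre equation x y'' + (1 - x) y' + n y = 0 with n = 9; the polynomial solution is L_9(x).
With y = sum_k a_k x^k, matching x^k gives (k+1)k a_{k+1} + (k+1) a_{k+1} - k a_k + n a_k = 0, i.e. (k+1)^2 a_{k+1} = (k - n) a_k = (k - 9) a_k. The right side vanishes at k = 9, so the series terminates at degree 9.
Standard normalization L_n(0) = 1 gives a_0 = 1. Work upward with a_{k+1} = (k - 9) a_k / (k+1)^2:
  a_1 = (0 - 9)(1) / 1^2 = -9/1 = -9
  a_2 = (1 - 9)(-9) / 2^2 = 72/4 = 18
  a_3 = (2 - 9)(18) / 3^2 = -126/9 = -14
  a_4 = (3 - 9)(-14) / 4^2 = 84/16 = 21/4
  a_5 = (4 - 9)(21/4) / 5^2 = (-105/4)/25 = -21/20
  a_6 = (5 - 9)(-21/20) / 6^2 = (21/5)/36 = 7/60
  a_7 = (6 - 9)(7/60) / 7^2 = (-7/20)/49 = -1/140
  a_8 = (7 - 9)(-1/140) / 8^2 = (1/70)/64 = 1/4480
  a_9 = (8 - 9)(1/4480) / 9^2 = (-1/4480)/81 = -1/362880
Hence L_9(x) = -x^9/362880 + x^8/4480 - x^7/140 + 7 x^6/60 - 21 x^5/20 + 21 x^4/4 - 14 x^3 + 18 x^2 - 9 x + 1.

L_9(x); series = -x^9/362880 + x^8/4480 - x^7/140 + 7 x^6/60 - 21 x^5/20 + 21 x^4/4 - 14 x^3 + 18 x^2 - 9 x + 1


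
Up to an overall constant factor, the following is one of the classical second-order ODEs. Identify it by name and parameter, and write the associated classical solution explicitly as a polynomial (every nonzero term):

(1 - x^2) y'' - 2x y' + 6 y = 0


The equation is already in a standard form:  (1 - x^2) y'' - 2x y' + 6 y = 0.
This matches the Legendre equation (1 - x^2) y'' - 2x y' + n(n+1) y = 0 (note the -2x y' term) with n(n+1) = 6, so n = 2; the polynomial solution is P_2(x).
With y = sum_k a_k x^k, matching x^k gives (k+2)(k+1) a_{k+2} = [k(k+1) - n(n+1)] a_k = (k - 2)(k + 3) a_k. The right side vanishes at k = 2, so the series with the parity of 2 terminates at degree 2.
Standard normalization (P_n(1) = 1): leading coefficient (2n)!/(2^n (n!)^2) = 24/(4*4) = 3/2, so a_2 = 3/2. Work downward with a_k = (k+1)(k+2) a_{k+2} / ((k - 2)(k + 3)):
  a_0 = (1)(2)(3/2) / ((0 - 2)(0 + 3)) = 3/(-6) = -1/2
Hence P_2(x) = 3 x^2/2 - 1/2.

P_2(x); series = 3 x^2/2 - 1/2


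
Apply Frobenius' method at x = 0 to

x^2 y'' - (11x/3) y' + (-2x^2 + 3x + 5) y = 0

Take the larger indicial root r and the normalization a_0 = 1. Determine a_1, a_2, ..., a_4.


Write in Frobenius form y'' + (p(x)/x) y' + (q(x)/x^2) y = 0:
  p(x) = -11/3,  q(x) = -2x^2 + 3x + 5.
Indicial equation: r(r-1) + (-11/3) r + (5) = 0 -> roots r_1 = 3, r_2 = 5/3.
Take r = r_1 = 3. Let y(x) = x^r sum_{n>=0} a_n x^n with a_0 = 1.
Substitute y = x^r sum a_n x^n and match x^{r+n}. The recurrence is
  D(n) a_n + 3 a_{n-1} - 2 a_{n-2} = 0,  where D(n) = (r+n)(r+n-1) + (-11/3)(r+n) + (5).
  a_n = [-3 a_{n-1} + 2 a_{n-2}] / D(n).
Since the indicial polynomial factors as (r - r_1)(r - r_2), D(n) = (r_1 + n - r_1)(r_1 + n - r_2) = n(n + 4/3).
Evaluating step by step (a_0 = 1):
  n = 1: D(1) = 1(1 + 4/3) = 7/3; numerator = -3(1) = -3; a_1 = (-3)/(7/3) = -9/7
  n = 2: D(2) = 2(2 + 4/3) = 20/3; numerator = -3(-9/7) + 2(1) = 41/7; a_2 = (41/7)/(20/3) = 123/140
  n = 3: D(3) = 3(3 + 4/3) = 13; numerator = -3(123/140) + 2(-9/7) = -729/140; a_3 = (-729/140)/(13) = -729/1820
  n = 4: D(4) = 4(4 + 4/3) = 64/3; numerator = -3(-729/1820) + 2(123/140) = 1077/364; a_4 = (1077/364)/(64/3) = 3231/23296

r = 3; a_0 = 1; a_1 = -9/7; a_2 = 123/140; a_3 = -729/1820; a_4 = 3231/23296


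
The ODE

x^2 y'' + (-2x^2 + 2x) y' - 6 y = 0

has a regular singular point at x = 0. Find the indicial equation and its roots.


Divide by x^2 to reach normal form y'' + P_1(x) y' + P_2(x) y = 0 with P_1(x) = -2 + 2/x and P_2(x) = -6/x^2.
x = 0 is a singular point because the y'-coefficient -2 + 2/x has a pole at x = 0 and the y-coefficient -6/x^2 has a pole at x = 0.
It is a regular singular point because x P_1(x) = p(x) = 2 - 2x and x^2 P_2(x) = q(x) = -6 are polynomials, hence analytic at x = 0.
p(0) = 2,  q(0) = -6.
Indicial equation: r(r-1) + p(0) r + q(0) = 0, i.e. r^2 + (p(0) - 1) r + q(0) = 0, i.e. r^2 + 1 r - 6 = 0.
Discriminant: (1)^2 - 4(-6) = 25, so r = (-1 ± 5)/2.
Solving: r_1 = 2, r_2 = -3.

indicial: r^2 + 1 r - 6 = 0; roots r_1 = 2, r_2 = -3


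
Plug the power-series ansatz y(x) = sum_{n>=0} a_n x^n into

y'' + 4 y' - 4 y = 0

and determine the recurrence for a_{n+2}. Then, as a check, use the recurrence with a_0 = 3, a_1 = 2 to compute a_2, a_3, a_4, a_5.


Substitute y = sum_n a_n x^n.
y''(x) has coefficient (n+2)(n+1) a_{n+2} at x^n;
4 y'(x) has coefficient 4 (n+1) a_{n+1} at x^n;
-4 y(x) has coefficient -4 a_n at x^n.
Matching x^n: (n+2)(n+1) a_{n+2} + 4 (n+1) a_{n+1} - 4 a_n = 0.
Thus a_{n+2} = [-4 (n+1) a_{n+1} + 4 a_n] / ((n+1)(n+2)).

Check with a_0 = 3, a_1 = 2 (apply the recurrence for n = 0, 1, 2, 3): a_0 = 3, a_1 = 2, a_2 = 2, a_3 = -4/3, a_4 = 2, a_5 = -28/15.

a_(n+2) = [-4 (n+1) a_(n+1) + 4 a_n] / ((n+1)(n+2)); check: a_0 = 3, a_1 = 2, a_2 = 2, a_3 = -4/3, a_4 = 2, a_5 = -28/15


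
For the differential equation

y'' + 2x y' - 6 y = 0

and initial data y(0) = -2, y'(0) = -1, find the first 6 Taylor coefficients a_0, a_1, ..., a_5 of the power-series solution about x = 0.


Ansatz: y(x) = sum_{n>=0} a_n x^n, so y'(x) = sum_{n>=1} n a_n x^(n-1) and y''(x) = sum_{n>=2} n(n-1) a_n x^(n-2).
Substitute into P(x) y'' + Q(x) y' + R(x) y = 0 with P(x) = 1, Q(x) = 2x, R(x) = -6, and match powers of x.
Initial conditions: a_0 = -2, a_1 = -1.
Setting the coefficient of each power of x to zero and solving order by order (substituting the coefficients already found):
  x^0: 2 a_2 - 6 a_0 = 0  ->  2 a_2 = 6 a_0 = -12  ->  a_2 = -6
  x^1: 6 a_3 - 4 a_1 = 0  ->  6 a_3 = 4 a_1 = -4  ->  a_3 = -2/3
  x^2: 12 a_4 - 2 a_2 = 0  ->  12 a_4 = 2 a_2 = -12  ->  a_4 = -1
  x^3: 20 a_5 = 0  ->  a_5 = 0
Truncated series: y(x) = -2 - x - 6 x^2 - (2/3) x^3 - x^4 + O(x^6).

a_0 = -2; a_1 = -1; a_2 = -6; a_3 = -2/3; a_4 = -1; a_5 = 0


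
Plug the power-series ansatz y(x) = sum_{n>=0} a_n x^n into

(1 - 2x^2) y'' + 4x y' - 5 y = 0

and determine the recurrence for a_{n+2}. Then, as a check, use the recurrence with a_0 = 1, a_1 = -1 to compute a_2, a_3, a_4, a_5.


Substitute y = sum_n a_n x^n.
(1 - 2 x^2) y'' contributes (n+2)(n+1) a_{n+2} - 2 n(n-1) a_n at x^n.
4 x y'(x) contributes 4 n a_n at x^n.
-5 y(x) contributes -5 a_n at x^n.
Matching x^n: (n+2)(n+1) a_{n+2} + (-2 n(n-1) + 4 n - 5) a_n = 0.
Thus a_{n+2} = (2 n(n-1) - 4 n + 5) / ((n+1)(n+2)) * a_n.

Check with a_0 = 1, a_1 = -1 (apply the recurrence for n = 0, 1, 2, 3): a_0 = 1, a_1 = -1, a_2 = 5/2, a_3 = -1/6, a_4 = 5/24, a_5 = -1/24.

a_(n+2) = (2 n(n-1) - 4 n + 5) / ((n+1)(n+2)) * a_n; check: a_0 = 1, a_1 = -1, a_2 = 5/2, a_3 = -1/6, a_4 = 5/24, a_5 = -1/24


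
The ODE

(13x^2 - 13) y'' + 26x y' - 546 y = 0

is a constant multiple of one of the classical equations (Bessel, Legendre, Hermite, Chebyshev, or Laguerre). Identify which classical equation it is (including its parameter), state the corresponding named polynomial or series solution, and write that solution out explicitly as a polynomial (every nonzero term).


All three coefficients share the factor -13; dividing through by -13 gives  (1 - x^2) y'' - 2x y' + 42 y = 0.
This matches the Legendre equation (1 - x^2) y'' - 2x y' + n(n+1) y = 0 (note the -2x y' term) with n(n+1) = 42, so n = 6; the polynomial solution is P_6(x).
With y = sum_k a_k x^k, matching x^k gives (k+2)(k+1) a_{k+2} = [k(k+1) - n(n+1)] a_k = (k - 6)(k + 7) a_k. The right side vanishes at k = 6, so the series with the parity of 6 terminates at degree 6.
Standard normalization (P_n(1) = 1): leading coefficient (2n)!/(2^n (n!)^2) = 479001600/(64*518400) = 231/16, so a_6 = 231/16. Work downward with a_k = (k+1)(k+2) a_{k+2} / ((k - 6)(k + 7)):
  a_4 = (5)(6)(231/16) / ((4 - 6)(4 + 7)) = (3465/8)/(-22) = -315/16
  a_2 = (3)(4)(-315/16) / ((2 - 6)(2 + 7)) = (-945/4)/(-36) = 105/16
  a_0 = (1)(2)(105/16) / ((0 - 6)(0 + 7)) = (105/8)/(-42) = -5/16
Hence P_6(x) = 231 x^6/16 - 315 x^4/16 + 105 x^2/16 - 5/16.

P_6(x); series = 231 x^6/16 - 315 x^4/16 + 105 x^2/16 - 5/16


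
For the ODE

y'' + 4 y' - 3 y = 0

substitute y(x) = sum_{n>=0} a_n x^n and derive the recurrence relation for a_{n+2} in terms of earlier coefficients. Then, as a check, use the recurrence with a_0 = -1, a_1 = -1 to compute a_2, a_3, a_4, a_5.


Substitute y = sum_n a_n x^n.
y''(x) has coefficient (n+2)(n+1) a_{n+2} at x^n;
4 y'(x) has coefficient 4 (n+1) a_{n+1} at x^n;
-3 y(x) has coefficient -3 a_n at x^n.
Matching x^n: (n+2)(n+1) a_{n+2} + 4 (n+1) a_{n+1} - 3 a_n = 0.
Thus a_{n+2} = [-4 (n+1) a_{n+1} + 3 a_n] / ((n+1)(n+2)).

Check with a_0 = -1, a_1 = -1 (apply the recurrence for n = 0, 1, 2, 3): a_0 = -1, a_1 = -1, a_2 = 1/2, a_3 = -7/6, a_4 = 31/24, a_5 = -29/24.

a_(n+2) = [-4 (n+1) a_(n+1) + 3 a_n] / ((n+1)(n+2)); check: a_0 = -1, a_1 = -1, a_2 = 1/2, a_3 = -7/6, a_4 = 31/24, a_5 = -29/24


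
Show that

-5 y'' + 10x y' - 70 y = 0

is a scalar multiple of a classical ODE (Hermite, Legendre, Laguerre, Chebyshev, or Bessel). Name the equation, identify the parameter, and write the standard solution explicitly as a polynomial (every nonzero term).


All three coefficients share the factor -5; dividing through by -5 gives  y'' - 2x y' + 14 y = 0.
This matches the Hermite equation y'' - 2x y' + 2n y = 0 with 2n = 14, so n = 7; the polynomial solution is H_7(x).
With y = sum_k a_k x^k, matching x^k gives (k+2)(k+1) a_{k+2} = 2(k - n) a_k = 2(k - 7) a_k. The right side vanishes at k = 7, so the series with the parity of 7 terminates at degree 7.
Standard normalization: leading coefficient of H_n is 2^n, so a_7 = 2^7 = 128. Work downward with a_k = (k+1)(k+2) a_{k+2} / (2(k - n)):
  a_5 = (6)(7)(128) / (2(5 - 7)) = 5376/(-4) = -1344
  a_3 = (4)(5)(-1344) / (2(3 - 7)) = -26880/(-8) = 3360
  a_1 = (2)(3)(3360) / (2(1 - 7)) = 20160/(-12) = -1680
Hence H_7(x) = 128 x^7 - 1344 x^5 + 3360 x^3 - 1680 x.

H_7(x); series = 128 x^7 - 1344 x^5 + 3360 x^3 - 1680 x


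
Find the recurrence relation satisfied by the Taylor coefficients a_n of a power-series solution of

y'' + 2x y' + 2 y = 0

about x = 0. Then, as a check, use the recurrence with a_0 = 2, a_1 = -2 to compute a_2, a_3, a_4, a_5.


Substitute y = sum_n a_n x^n.
y''(x) has coefficient (n+2)(n+1) a_{n+2} at x^n;
2 x y'(x) has coefficient 2 n a_n at x^n (shift);
2 y(x) has coefficient 2 a_n at x^n.
Matching x^n: (n+2)(n+1) a_{n+2} + (2n + 2) a_n = 0.
Thus a_{n+2} = (-2n - 2) / ((n+1)(n+2)) * a_n.

Check with a_0 = 2, a_1 = -2 (apply the recurrence for n = 0, 1, 2, 3): a_0 = 2, a_1 = -2, a_2 = -2, a_3 = 4/3, a_4 = 1, a_5 = -8/15.

a_(n+2) = (-2n - 2) / ((n+1)(n+2)) * a_n; check: a_0 = 2, a_1 = -2, a_2 = -2, a_3 = 4/3, a_4 = 1, a_5 = -8/15


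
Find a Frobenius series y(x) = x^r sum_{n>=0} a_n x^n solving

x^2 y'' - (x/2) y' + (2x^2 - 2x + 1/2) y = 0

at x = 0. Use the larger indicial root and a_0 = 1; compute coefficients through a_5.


Write in Frobenius form y'' + (p(x)/x) y' + (q(x)/x^2) y = 0:
  p(x) = -1/2,  q(x) = 2x^2 - 2x + 1/2.
Indicial equation: r(r-1) + (-1/2) r + (1/2) = 0 -> roots r_1 = 1, r_2 = 1/2.
Take r = r_1 = 1. Let y(x) = x^r sum_{n>=0} a_n x^n with a_0 = 1.
Substitute y = x^r sum a_n x^n and match x^{r+n}. The recurrence is
  D(n) a_n - 2 a_{n-1} + 2 a_{n-2} = 0,  where D(n) = (r+n)(r+n-1) + (-1/2)(r+n) + (1/2).
  a_n = [2 a_{n-1} - 2 a_{n-2}] / D(n).
Since the indicial polynomial factors as (r - r_1)(r - r_2), D(n) = (r_1 + n - r_1)(r_1 + n - r_2) = n(n + 1/2).
Evaluating step by step (a_0 = 1):
  n = 1: D(1) = 1(1 + 1/2) = 3/2; numerator = 2(1) = 2; a_1 = (2)/(3/2) = 4/3
  n = 2: D(2) = 2(2 + 1/2) = 5; numerator = 2(4/3) - 2(1) = 2/3; a_2 = (2/3)/(5) = 2/15
  n = 3: D(3) = 3(3 + 1/2) = 21/2; numerator = 2(2/15) - 2(4/3) = -12/5; a_3 = (-12/5)/(21/2) = -8/35
  n = 4: D(4) = 4(4 + 1/2) = 18; numerator = 2(-8/35) - 2(2/15) = -76/105; a_4 = (-76/105)/(18) = -38/945
  n = 5: D(5) = 5(5 + 1/2) = 55/2; numerator = 2(-38/945) - 2(-8/35) = 356/945; a_5 = (356/945)/(55/2) = 712/51975

r = 1; a_0 = 1; a_1 = 4/3; a_2 = 2/15; a_3 = -8/35; a_4 = -38/945; a_5 = 712/51975


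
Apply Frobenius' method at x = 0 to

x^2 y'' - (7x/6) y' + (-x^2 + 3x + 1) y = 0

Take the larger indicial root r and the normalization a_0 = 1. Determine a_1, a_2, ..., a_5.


Write in Frobenius form y'' + (p(x)/x) y' + (q(x)/x^2) y = 0:
  p(x) = -7/6,  q(x) = -x^2 + 3x + 1.
Indicial equation: r(r-1) + (-7/6) r + (1) = 0 -> roots r_1 = 3/2, r_2 = 2/3.
Take r = r_1 = 3/2. Let y(x) = x^r sum_{n>=0} a_n x^n with a_0 = 1.
Substitute y = x^r sum a_n x^n and match x^{r+n}. The recurrence is
  D(n) a_n + 3 a_{n-1} - 1 a_{n-2} = 0,  where D(n) = (r+n)(r+n-1) + (-7/6)(r+n) + (1).
  a_n = [-3 a_{n-1} + 1 a_{n-2}] / D(n).
Since the indicial polynomial factors as (r - r_1)(r - r_2), D(n) = (r_1 + n - r_1)(r_1 + n - r_2) = n(n + 5/6).
Evaluating step by step (a_0 = 1):
  n = 1: D(1) = 1(1 + 5/6) = 11/6; numerator = -3(1) = -3; a_1 = (-3)/(11/6) = -18/11
  n = 2: D(2) = 2(2 + 5/6) = 17/3; numerator = -3(-18/11) + 1(1) = 65/11; a_2 = (65/11)/(17/3) = 195/187
  n = 3: D(3) = 3(3 + 5/6) = 23/2; numerator = -3(195/187) + 1(-18/11) = -81/17; a_3 = (-81/17)/(23/2) = -162/391
  n = 4: D(4) = 4(4 + 5/6) = 58/3; numerator = -3(-162/391) + 1(195/187) = 9831/4301; a_4 = (9831/4301)/(58/3) = 1017/8602
  n = 5: D(5) = 5(5 + 5/6) = 175/6; numerator = -3(1017/8602) + 1(-162/391) = -6615/8602; a_5 = (-6615/8602)/(175/6) = -567/21505

r = 3/2; a_0 = 1; a_1 = -18/11; a_2 = 195/187; a_3 = -162/391; a_4 = 1017/8602; a_5 = -567/21505


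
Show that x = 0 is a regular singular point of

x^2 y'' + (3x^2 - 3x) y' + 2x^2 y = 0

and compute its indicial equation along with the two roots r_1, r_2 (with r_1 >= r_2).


Divide by x^2 to reach normal form y'' + P_1(x) y' + P_2(x) y = 0 with P_1(x) = 3 - 3/x and P_2(x) = 2.
x = 0 is a singular point because the y'-coefficient 3 - 3/x has a pole at x = 0.
It is a regular singular point because x P_1(x) = p(x) = 3x - 3 and x^2 P_2(x) = q(x) = 2x^2 are polynomials, hence analytic at x = 0.
p(0) = -3,  q(0) = 0.
Indicial equation: r(r-1) + p(0) r + q(0) = 0, i.e. r^2 + (p(0) - 1) r + q(0) = 0, i.e. r^2 - 4 r = 0.
Discriminant: (-4)^2 - 4(0) = 16, so r = (4 ± 4)/2.
Solving: r_1 = 4, r_2 = 0.

indicial: r^2 - 4 r = 0; roots r_1 = 4, r_2 = 0


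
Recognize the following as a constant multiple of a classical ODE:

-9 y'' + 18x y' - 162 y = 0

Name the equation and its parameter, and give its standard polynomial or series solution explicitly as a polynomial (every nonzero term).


All three coefficients share the factor -9; dividing through by -9 gives  y'' - 2x y' + 18 y = 0.
This matches the Hermite equation y'' - 2x y' + 2n y = 0 with 2n = 18, so n = 9; the polynomial solution is H_9(x).
With y = sum_k a_k x^k, matching x^k gives (k+2)(k+1) a_{k+2} = 2(k - n) a_k = 2(k - 9) a_k. The right side vanishes at k = 9, so the series with the parity of 9 terminates at degree 9.
Standard normalization: leading coefficient of H_n is 2^n, so a_9 = 2^9 = 512. Work downward with a_k = (k+1)(k+2) a_{k+2} / (2(k - n)):
  a_7 = (8)(9)(512) / (2(7 - 9)) = 36864/(-4) = -9216
  a_5 = (6)(7)(-9216) / (2(5 - 9)) = -387072/(-8) = 48384
  a_3 = (4)(5)(48384) / (2(3 - 9)) = 967680/(-12) = -80640
  a_1 = (2)(3)(-80640) / (2(1 - 9)) = -483840/(-16) = 30240
Hence H_9(x) = 512 x^9 - 9216 x^7 + 48384 x^5 - 80640 x^3 + 30240 x.

H_9(x); series = 512 x^9 - 9216 x^7 + 48384 x^5 - 80640 x^3 + 30240 x


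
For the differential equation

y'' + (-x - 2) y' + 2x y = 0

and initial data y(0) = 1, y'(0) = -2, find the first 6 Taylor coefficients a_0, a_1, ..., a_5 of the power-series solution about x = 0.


Ansatz: y(x) = sum_{n>=0} a_n x^n, so y'(x) = sum_{n>=1} n a_n x^(n-1) and y''(x) = sum_{n>=2} n(n-1) a_n x^(n-2).
Substitute into P(x) y'' + Q(x) y' + R(x) y = 0 with P(x) = 1, Q(x) = -x - 2, R(x) = 2x, and match powers of x.
Initial conditions: a_0 = 1, a_1 = -2.
Setting the coefficient of each power of x to zero and solving order by order (substituting the coefficients already found):
  x^0: 2 a_2 - 2 a_1 = 0  ->  2 a_2 = 2 a_1 = -4  ->  a_2 = -2
  x^1: 6 a_3 - 4 a_2 - a_1 + 2 a_0 = 0  ->  6 a_3 = 4 a_2 + a_1 - 2 a_0 = -12  ->  a_3 = -2
  x^2: 12 a_4 - 6 a_3 - 2 a_2 + 2 a_1 = 0  ->  12 a_4 = 6 a_3 + 2 a_2 - 2 a_1 = -12  ->  a_4 = -1
  x^3: 20 a_5 - 8 a_4 - 3 a_3 + 2 a_2 = 0  ->  20 a_5 = 8 a_4 + 3 a_3 - 2 a_2 = -10  ->  a_5 = -1/2
Truncated series: y(x) = 1 - 2 x - 2 x^2 - 2 x^3 - x^4 - (1/2) x^5 + O(x^6).

a_0 = 1; a_1 = -2; a_2 = -2; a_3 = -2; a_4 = -1; a_5 = -1/2


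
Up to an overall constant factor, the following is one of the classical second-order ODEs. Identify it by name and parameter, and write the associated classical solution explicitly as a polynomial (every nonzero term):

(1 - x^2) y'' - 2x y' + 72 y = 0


The equation is already in a standard form:  (1 - x^2) y'' - 2x y' + 72 y = 0.
This matches the Legendre equation (1 - x^2) y'' - 2x y' + n(n+1) y = 0 (note the -2x y' term) with n(n+1) = 72, so n = 8; the polynomial solution is P_8(x).
With y = sum_k a_k x^k, matching x^k gives (k+2)(k+1) a_{k+2} = [k(k+1) - n(n+1)] a_k = (k - 8)(k + 9) a_k. The right side vanishes at k = 8, so the series with the parity of 8 terminates at degree 8.
Standard normalization (P_n(1) = 1): leading coefficient (2n)!/(2^n (n!)^2) = 20922789888000/(256*1625702400) = 6435/128, so a_8 = 6435/128. Work downward with a_k = (k+1)(k+2) a_{k+2} / ((k - 8)(k + 9)):
  a_6 = (7)(8)(6435/128) / ((6 - 8)(6 + 9)) = (45045/16)/(-30) = -3003/32
  a_4 = (5)(6)(-3003/32) / ((4 - 8)(4 + 9)) = (-45045/16)/(-52) = 3465/64
  a_2 = (3)(4)(3465/64) / ((2 - 8)(2 + 9)) = (10395/16)/(-66) = -315/32
  a_0 = (1)(2)(-315/32) / ((0 - 8)(0 + 9)) = (-315/16)/(-72) = 35/128
Hence P_8(x) = 6435 x^8/128 - 3003 x^6/32 + 3465 x^4/64 - 315 x^2/32 + 35/128.

P_8(x); series = 6435 x^8/128 - 3003 x^6/32 + 3465 x^4/64 - 315 x^2/32 + 35/128


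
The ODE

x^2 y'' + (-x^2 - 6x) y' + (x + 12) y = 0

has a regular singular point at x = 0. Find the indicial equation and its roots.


Divide by x^2 to reach normal form y'' + P_1(x) y' + P_2(x) y = 0 with P_1(x) = -1 - 6/x and P_2(x) = 1/x + 12/x^2.
x = 0 is a singular point because the y'-coefficient -1 - 6/x has a pole at x = 0 and the y-coefficient 1/x + 12/x^2 has a pole at x = 0.
It is a regular singular point because x P_1(x) = p(x) = -x - 6 and x^2 P_2(x) = q(x) = x + 12 are polynomials, hence analytic at x = 0.
p(0) = -6,  q(0) = 12.
Indicial equation: r(r-1) + p(0) r + q(0) = 0, i.e. r^2 + (p(0) - 1) r + q(0) = 0, i.e. r^2 - 7 r + 12 = 0.
Discriminant: (-7)^2 - 4(12) = 1, so r = (7 ± 1)/2.
Solving: r_1 = 4, r_2 = 3.

indicial: r^2 - 7 r + 12 = 0; roots r_1 = 4, r_2 = 3


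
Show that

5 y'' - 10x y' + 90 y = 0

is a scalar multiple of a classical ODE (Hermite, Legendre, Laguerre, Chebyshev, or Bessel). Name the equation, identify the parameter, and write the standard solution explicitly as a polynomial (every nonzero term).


All three coefficients share the factor 5; dividing through by 5 gives  y'' - 2x y' + 18 y = 0.
This matches the Hermite equation y'' - 2x y' + 2n y = 0 with 2n = 18, so n = 9; the polynomial solution is H_9(x).
With y = sum_k a_k x^k, matching x^k gives (k+2)(k+1) a_{k+2} = 2(k - n) a_k = 2(k - 9) a_k. The right side vanishes at k = 9, so the series with the parity of 9 terminates at degree 9.
Standard normalization: leading coefficient of H_n is 2^n, so a_9 = 2^9 = 512. Work downward with a_k = (k+1)(k+2) a_{k+2} / (2(k - n)):
  a_7 = (8)(9)(512) / (2(7 - 9)) = 36864/(-4) = -9216
  a_5 = (6)(7)(-9216) / (2(5 - 9)) = -387072/(-8) = 48384
  a_3 = (4)(5)(48384) / (2(3 - 9)) = 967680/(-12) = -80640
  a_1 = (2)(3)(-80640) / (2(1 - 9)) = -483840/(-16) = 30240
Hence H_9(x) = 512 x^9 - 9216 x^7 + 48384 x^5 - 80640 x^3 + 30240 x.

H_9(x); series = 512 x^9 - 9216 x^7 + 48384 x^5 - 80640 x^3 + 30240 x


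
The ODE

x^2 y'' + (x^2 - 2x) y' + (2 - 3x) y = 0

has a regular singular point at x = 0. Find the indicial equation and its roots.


Divide by x^2 to reach normal form y'' + P_1(x) y' + P_2(x) y = 0 with P_1(x) = 1 - 2/x and P_2(x) = -3/x + 2/x^2.
x = 0 is a singular point because the y'-coefficient 1 - 2/x has a pole at x = 0 and the y-coefficient -3/x + 2/x^2 has a pole at x = 0.
It is a regular singular point because x P_1(x) = p(x) = x - 2 and x^2 P_2(x) = q(x) = 2 - 3x are polynomials, hence analytic at x = 0.
p(0) = -2,  q(0) = 2.
Indicial equation: r(r-1) + p(0) r + q(0) = 0, i.e. r^2 + (p(0) - 1) r + q(0) = 0, i.e. r^2 - 3 r + 2 = 0.
Discriminant: (-3)^2 - 4(2) = 1, so r = (3 ± 1)/2.
Solving: r_1 = 2, r_2 = 1.

indicial: r^2 - 3 r + 2 = 0; roots r_1 = 2, r_2 = 1
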